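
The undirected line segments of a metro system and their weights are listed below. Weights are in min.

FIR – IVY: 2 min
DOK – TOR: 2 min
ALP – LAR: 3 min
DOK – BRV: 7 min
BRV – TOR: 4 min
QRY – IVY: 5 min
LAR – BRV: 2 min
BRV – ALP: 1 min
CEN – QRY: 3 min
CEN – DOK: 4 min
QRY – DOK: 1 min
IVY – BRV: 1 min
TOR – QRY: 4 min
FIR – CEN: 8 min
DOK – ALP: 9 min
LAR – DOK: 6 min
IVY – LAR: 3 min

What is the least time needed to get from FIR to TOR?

7 min

Running Dijkstra from FIR:
FIR: 0
IVY: 2  (via FIR)
BRV: 3  (via IVY)
ALP: 4  (via BRV)
LAR: 5  (via IVY)
QRY: 7  (via IVY)
TOR: 7  (via BRV)
Shortest route: FIR → IVY → BRV → TOR = 7 min.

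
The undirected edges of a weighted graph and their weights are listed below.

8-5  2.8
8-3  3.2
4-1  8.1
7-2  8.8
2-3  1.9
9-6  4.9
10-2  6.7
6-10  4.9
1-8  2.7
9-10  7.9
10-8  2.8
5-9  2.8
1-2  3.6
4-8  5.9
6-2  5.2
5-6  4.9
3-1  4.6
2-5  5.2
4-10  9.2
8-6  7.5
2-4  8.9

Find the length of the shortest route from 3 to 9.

Running Dijkstra from 3:
3: 0
2: 1.9  (via 3)
8: 3.2  (via 3)
1: 4.6  (via 3)
5: 6  (via 8)
10: 6  (via 8)
6: 7.1  (via 2)
9: 8.8  (via 5)
Shortest route: 3–8–5–9 = 8.8.

8.8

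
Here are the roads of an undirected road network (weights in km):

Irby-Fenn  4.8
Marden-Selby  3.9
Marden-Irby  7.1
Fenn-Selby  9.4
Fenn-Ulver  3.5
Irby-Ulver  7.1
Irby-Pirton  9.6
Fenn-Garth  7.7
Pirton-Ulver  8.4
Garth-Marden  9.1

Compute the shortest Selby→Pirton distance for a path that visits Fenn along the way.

21.3 km

Shortest Selby→Fenn: Selby → Fenn = 9.4
Best Fenn to Pirton: Fenn → Ulver → Pirton costing 11.9
Total via Fenn: 9.4 + 11.9 = 21.3 km.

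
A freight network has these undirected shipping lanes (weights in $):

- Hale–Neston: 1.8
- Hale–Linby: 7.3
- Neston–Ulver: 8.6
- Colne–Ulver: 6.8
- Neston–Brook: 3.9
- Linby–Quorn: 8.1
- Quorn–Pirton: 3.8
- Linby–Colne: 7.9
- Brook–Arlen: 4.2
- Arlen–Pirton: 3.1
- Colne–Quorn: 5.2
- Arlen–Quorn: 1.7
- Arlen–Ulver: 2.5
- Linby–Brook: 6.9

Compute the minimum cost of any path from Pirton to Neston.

$11.2

Candidate routes:
Pirton → Quorn → Arlen → Brook → Neston: 3.8+1.7+4.2+3.9 = 13.6
Pirton → Arlen → Brook → Neston: 3.1+4.2+3.9 = 11.2
Cheapest is Pirton → Arlen → Brook → Neston at $11.2.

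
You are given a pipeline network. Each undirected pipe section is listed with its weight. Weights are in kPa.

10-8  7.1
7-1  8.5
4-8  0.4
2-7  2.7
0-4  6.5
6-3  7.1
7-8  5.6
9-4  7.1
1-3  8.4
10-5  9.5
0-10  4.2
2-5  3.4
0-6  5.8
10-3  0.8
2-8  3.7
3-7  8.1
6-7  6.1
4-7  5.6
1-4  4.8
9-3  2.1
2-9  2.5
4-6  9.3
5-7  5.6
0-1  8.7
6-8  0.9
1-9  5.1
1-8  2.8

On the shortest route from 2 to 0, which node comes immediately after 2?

9

Enumerating some paths:
2 → 9 → 3 → 10 → 0: 2.5+2.1+0.8+4.2 = 9.6
2 → 8 → 4 → 0: 3.7+0.4+6.5 = 10.6
2 → 8 → 6 → 0: 3.7+0.9+5.8 = 10.4
Cheapest is 2 → 9 → 3 → 10 → 0 at 9.6 kPa.
So from 2 the first move is to 9.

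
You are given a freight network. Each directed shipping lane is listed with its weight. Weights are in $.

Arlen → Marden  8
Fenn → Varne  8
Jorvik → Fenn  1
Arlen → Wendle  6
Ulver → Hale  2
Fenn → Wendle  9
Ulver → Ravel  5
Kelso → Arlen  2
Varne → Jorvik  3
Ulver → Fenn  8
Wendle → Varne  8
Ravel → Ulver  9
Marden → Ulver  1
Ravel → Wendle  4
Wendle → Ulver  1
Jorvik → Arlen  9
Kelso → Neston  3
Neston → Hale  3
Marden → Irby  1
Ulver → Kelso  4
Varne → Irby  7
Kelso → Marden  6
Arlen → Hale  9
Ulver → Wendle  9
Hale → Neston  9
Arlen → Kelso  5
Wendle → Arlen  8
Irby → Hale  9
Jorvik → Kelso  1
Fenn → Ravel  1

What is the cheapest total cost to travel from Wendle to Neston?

$8

Running Dijkstra from Wendle:
Wendle: 0
Ulver: 1  (via Wendle)
Hale: 3  (via Ulver)
Kelso: 5  (via Ulver)
Ravel: 6  (via Ulver)
Arlen: 7  (via Kelso)
Varne: 8  (via Wendle)
Neston: 8  (via Kelso)
Shortest route: Wendle → Ulver → Kelso → Neston = $8.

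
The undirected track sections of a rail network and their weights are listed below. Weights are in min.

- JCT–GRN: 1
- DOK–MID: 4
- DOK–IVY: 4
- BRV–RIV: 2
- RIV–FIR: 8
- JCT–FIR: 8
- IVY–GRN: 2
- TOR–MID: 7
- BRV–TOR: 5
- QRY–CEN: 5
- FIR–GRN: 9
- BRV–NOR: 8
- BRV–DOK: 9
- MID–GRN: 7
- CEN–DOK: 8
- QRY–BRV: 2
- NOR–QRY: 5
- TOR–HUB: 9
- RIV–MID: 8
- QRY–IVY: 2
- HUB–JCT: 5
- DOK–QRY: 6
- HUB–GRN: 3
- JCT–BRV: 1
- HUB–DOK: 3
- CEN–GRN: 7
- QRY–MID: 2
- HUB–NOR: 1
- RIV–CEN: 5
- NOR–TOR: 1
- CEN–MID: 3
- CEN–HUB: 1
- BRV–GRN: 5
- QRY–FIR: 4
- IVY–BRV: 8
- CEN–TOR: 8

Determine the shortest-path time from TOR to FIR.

Compare a few routes:
TOR → NOR → HUB → CEN → QRY → FIR: 1+1+1+5+4 = 12
TOR → BRV → QRY → FIR: 5+2+4 = 11
TOR → NOR → HUB → CEN → MID → QRY → FIR: 1+1+1+3+2+4 = 12
TOR → NOR → QRY → FIR: 1+5+4 = 10
The minimum is 10 min via TOR → NOR → QRY → FIR.

10 min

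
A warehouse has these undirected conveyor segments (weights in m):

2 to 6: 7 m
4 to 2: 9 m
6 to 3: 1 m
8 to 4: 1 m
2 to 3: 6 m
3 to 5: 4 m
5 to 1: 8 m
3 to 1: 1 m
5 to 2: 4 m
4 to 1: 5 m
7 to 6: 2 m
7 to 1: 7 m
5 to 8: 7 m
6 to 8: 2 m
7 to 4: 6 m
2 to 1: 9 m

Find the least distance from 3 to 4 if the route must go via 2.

15 m

Best 3 to 2: 3 → 2 costing 6
Best 2 to 4: 2 → 4 costing 9
Total via 2: 6 + 9 = 15 m.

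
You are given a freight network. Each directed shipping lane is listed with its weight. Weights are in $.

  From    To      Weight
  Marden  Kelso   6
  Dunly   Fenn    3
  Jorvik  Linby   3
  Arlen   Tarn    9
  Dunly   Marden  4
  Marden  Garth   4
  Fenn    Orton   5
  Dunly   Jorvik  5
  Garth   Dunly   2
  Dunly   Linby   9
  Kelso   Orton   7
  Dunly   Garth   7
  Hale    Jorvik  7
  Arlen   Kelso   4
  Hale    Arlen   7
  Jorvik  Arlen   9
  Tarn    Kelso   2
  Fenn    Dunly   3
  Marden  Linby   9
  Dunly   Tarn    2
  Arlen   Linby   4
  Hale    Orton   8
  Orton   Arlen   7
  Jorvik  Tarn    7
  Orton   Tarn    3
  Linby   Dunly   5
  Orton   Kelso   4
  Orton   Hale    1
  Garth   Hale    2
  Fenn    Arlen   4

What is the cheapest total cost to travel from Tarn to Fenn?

$28

Enumerating some paths:
Tarn - Kelso - Orton - Arlen - Linby - Dunly - Fenn: 2+7+7+4+5+3 = 28
Tarn - Kelso - Orton - Hale - Arlen - Linby - Dunly - Fenn: 2+7+1+7+4+5+3 = 29
Tarn - Kelso - Orton - Hale - Jorvik - Arlen - Linby - Dunly - Fenn: 2+7+1+7+9+4+5+3 = 38
The minimum is $28 via Tarn - Kelso - Orton - Arlen - Linby - Dunly - Fenn.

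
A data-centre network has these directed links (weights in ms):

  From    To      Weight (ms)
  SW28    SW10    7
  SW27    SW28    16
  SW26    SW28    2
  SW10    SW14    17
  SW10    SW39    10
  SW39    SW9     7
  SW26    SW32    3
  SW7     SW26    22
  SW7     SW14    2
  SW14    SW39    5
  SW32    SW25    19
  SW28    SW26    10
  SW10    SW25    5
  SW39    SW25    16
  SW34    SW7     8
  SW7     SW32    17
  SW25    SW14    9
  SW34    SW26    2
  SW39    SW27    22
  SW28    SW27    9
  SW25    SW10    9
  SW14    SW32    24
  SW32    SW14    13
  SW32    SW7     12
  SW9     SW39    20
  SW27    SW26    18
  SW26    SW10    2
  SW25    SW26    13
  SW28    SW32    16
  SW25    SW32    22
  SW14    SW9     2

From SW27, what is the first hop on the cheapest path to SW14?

SW26

Compare a few routes:
SW27–SW26–SW32–SW7–SW14: 18+3+12+2 = 35
SW27–SW26–SW32–SW14: 18+3+13 = 34
The minimum is 34 ms via SW27–SW26–SW32–SW14.
So from SW27 the first move is to SW26.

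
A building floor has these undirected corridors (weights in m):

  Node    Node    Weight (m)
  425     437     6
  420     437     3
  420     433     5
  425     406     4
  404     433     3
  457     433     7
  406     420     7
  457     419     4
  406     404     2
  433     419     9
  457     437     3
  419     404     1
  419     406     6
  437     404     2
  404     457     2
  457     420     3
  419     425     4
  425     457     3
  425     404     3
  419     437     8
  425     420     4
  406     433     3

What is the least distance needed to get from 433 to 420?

5 m

Settle nodes by increasing distance from 433:
433: 0
406: 3  (via 433)
404: 3  (via 433)
419: 4  (via 404)
437: 5  (via 404)
457: 5  (via 404)
420: 5  (via 433)
Shortest route: 433–420 = 5 m.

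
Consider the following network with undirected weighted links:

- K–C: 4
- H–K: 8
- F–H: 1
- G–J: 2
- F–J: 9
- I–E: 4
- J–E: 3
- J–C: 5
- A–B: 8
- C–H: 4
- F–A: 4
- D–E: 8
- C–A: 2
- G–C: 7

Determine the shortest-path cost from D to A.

18

Settle nodes by increasing distance from D:
D: 0
E: 8  (via D)
J: 11  (via E)
I: 12  (via E)
G: 13  (via J)
C: 16  (via J)
A: 18  (via C)
Shortest route: D–E–J–C–A = 18.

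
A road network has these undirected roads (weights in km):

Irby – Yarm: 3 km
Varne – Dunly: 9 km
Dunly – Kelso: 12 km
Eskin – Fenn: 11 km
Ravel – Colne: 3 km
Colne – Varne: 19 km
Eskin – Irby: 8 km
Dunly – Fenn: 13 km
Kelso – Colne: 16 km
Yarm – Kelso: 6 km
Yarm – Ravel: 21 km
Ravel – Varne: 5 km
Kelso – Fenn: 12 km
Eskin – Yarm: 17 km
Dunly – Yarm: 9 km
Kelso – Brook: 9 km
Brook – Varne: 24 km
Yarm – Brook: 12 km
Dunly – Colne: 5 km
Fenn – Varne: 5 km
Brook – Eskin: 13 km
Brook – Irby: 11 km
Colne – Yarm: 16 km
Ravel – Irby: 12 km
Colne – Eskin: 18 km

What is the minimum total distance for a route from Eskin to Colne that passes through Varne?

Shortest Eskin→Varne: Eskin–Fenn–Varne = 16
Best Varne to Colne: Varne–Ravel–Colne costing 8
Total via Varne: 16 + 8 = 24 km.

24 km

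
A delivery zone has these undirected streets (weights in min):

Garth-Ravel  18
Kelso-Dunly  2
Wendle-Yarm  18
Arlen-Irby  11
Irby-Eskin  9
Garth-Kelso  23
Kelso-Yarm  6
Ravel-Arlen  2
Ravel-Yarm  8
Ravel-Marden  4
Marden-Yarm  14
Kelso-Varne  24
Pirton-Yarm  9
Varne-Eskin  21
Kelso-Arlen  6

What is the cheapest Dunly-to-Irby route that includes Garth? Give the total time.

56 min

Shortest Dunly→Garth: Dunly → Kelso → Garth = 25
Shortest Garth→Irby: Garth → Ravel → Arlen → Irby = 31
Total via Garth: 25 + 31 = 56 min.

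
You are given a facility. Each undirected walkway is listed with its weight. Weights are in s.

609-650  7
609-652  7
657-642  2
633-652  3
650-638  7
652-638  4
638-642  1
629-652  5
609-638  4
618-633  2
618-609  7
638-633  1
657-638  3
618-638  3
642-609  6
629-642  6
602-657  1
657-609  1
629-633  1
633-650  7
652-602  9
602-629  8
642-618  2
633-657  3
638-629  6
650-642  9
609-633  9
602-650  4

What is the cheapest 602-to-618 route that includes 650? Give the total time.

Shortest 602→650: 602–650 = 4
Best 650 to 618: 650–633–618 costing 9
Total via 650: 4 + 9 = 13 s.

13 s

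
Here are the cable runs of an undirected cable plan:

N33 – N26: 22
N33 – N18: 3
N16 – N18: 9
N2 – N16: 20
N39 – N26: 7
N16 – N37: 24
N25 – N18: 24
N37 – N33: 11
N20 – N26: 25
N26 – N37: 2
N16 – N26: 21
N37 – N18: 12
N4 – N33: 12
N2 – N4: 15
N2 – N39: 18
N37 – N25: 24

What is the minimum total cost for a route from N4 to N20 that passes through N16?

70

Shortest N4→N16: N4–N33–N18–N16 = 24
Shortest N16→N20: N16–N26–N20 = 46
Total via N16: 24 + 46 = 70.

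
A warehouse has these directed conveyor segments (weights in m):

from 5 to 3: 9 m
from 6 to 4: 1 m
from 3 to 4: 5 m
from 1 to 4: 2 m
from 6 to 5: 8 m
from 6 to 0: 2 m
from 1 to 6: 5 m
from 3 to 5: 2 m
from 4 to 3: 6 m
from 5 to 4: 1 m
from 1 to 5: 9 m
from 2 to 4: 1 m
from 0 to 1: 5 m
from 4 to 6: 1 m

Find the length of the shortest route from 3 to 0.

Compare a few routes:
3–5–4–6–0: 2+1+1+2 = 6
3–4–6–0: 5+1+2 = 8
Cheapest is 3–5–4–6–0 at 6 m.

6 m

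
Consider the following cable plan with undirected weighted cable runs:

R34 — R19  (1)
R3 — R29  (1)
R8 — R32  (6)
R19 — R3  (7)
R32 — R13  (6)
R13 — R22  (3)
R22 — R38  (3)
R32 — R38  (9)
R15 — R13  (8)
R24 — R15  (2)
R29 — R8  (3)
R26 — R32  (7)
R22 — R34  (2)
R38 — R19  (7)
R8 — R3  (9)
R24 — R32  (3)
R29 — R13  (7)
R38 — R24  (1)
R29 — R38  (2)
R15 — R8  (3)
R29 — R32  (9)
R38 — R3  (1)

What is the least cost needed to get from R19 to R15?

9

Settle nodes by increasing distance from R19:
R19: 0
R34: 1  (via R19)
R22: 3  (via R34)
R13: 6  (via R22)
R38: 6  (via R22)
R3: 7  (via R19)
R24: 7  (via R38)
R29: 8  (via R38)
R15: 9  (via R24)
Shortest route: R19 → R34 → R22 → R38 → R24 → R15 = 9.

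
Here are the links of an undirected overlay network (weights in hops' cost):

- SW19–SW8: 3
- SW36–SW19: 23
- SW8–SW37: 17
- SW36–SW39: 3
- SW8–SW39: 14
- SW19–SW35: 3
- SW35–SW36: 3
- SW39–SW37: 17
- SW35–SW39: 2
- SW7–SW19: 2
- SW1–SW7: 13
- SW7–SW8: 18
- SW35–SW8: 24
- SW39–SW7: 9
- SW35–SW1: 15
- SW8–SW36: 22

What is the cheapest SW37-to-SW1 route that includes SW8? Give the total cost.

35 hops' cost

Shortest SW37→SW8: SW37–SW8 = 17
Best SW8 to SW1: SW8–SW19–SW7–SW1 costing 18
Total via SW8: 17 + 18 = 35 hops' cost.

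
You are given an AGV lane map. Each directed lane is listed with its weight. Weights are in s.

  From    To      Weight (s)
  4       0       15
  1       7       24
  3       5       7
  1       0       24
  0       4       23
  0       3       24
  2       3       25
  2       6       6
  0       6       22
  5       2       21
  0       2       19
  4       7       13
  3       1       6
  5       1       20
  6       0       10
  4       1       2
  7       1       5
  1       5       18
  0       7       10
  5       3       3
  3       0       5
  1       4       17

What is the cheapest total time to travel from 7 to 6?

Shortest distances from 7:
7: 0
1: 5  (via 7)
4: 22  (via 1)
5: 23  (via 1)
3: 26  (via 5)
0: 29  (via 1)
2: 44  (via 5)
6: 50  (via 2)
Shortest route: 7–1–5–2–6 = 50 s.

50 s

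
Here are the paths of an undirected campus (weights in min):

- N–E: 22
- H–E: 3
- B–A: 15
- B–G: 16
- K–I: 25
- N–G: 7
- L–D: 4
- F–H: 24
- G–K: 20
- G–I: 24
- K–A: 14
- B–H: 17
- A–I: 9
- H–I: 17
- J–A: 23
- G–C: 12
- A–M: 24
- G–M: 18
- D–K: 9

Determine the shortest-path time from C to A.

Compare a few routes:
C → G → I → A: 12+24+9 = 45
C → G → B → A: 12+16+15 = 43
Cheapest is C → G → B → A at 43 min.

43 min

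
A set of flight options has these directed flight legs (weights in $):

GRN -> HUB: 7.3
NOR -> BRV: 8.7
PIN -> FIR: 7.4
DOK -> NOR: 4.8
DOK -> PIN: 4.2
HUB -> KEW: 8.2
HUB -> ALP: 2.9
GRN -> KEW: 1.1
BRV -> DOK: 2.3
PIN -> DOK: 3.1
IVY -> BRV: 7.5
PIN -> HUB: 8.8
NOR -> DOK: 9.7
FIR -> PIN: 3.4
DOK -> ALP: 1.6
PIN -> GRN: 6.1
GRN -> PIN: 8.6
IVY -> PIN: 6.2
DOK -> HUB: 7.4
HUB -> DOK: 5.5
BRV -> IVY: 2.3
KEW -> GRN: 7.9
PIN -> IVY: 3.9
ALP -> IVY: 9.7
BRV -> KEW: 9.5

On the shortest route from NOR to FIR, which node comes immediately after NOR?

Enumerating some paths:
NOR–BRV–DOK–PIN–FIR: 8.7+2.3+4.2+7.4 = 22.6
NOR–DOK–PIN–FIR: 9.7+4.2+7.4 = 21.3
NOR–BRV–IVY–PIN–FIR: 8.7+2.3+6.2+7.4 = 24.6
Cheapest is NOR–DOK–PIN–FIR at $21.3.
So from NOR the first move is to DOK.

DOK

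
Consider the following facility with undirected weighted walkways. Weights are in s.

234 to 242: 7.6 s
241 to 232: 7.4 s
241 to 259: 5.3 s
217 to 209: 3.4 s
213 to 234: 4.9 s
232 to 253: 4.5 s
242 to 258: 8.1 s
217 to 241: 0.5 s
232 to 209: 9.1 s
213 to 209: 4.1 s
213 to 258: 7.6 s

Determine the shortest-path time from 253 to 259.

17.2 s

Compare a few routes:
253 - 232 - 209 - 217 - 241 - 259: 4.5+9.1+3.4+0.5+5.3 = 22.8
253 - 232 - 241 - 259: 4.5+7.4+5.3 = 17.2
The minimum is 17.2 s via 253 - 232 - 241 - 259.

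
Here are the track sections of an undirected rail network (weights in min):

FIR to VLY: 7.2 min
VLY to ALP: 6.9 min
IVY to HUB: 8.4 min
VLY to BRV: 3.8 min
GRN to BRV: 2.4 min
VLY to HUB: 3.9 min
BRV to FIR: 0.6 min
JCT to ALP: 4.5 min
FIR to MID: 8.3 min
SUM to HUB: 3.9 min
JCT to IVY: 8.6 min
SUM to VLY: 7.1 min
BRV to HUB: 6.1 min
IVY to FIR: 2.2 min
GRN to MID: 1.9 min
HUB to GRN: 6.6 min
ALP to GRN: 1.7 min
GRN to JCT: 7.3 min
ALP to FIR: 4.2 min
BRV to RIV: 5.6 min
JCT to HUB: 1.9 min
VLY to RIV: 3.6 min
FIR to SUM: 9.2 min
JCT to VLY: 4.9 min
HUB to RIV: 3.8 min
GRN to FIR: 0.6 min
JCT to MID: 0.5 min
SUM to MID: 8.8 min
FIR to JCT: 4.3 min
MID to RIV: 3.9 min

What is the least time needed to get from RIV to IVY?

8.4 min

Compare a few routes:
RIV → BRV → FIR → IVY: 5.6+0.6+2.2 = 8.4
RIV → BRV → GRN → FIR → IVY: 5.6+2.4+0.6+2.2 = 10.8
RIV → MID → GRN → FIR → IVY: 3.9+1.9+0.6+2.2 = 8.6
RIV → VLY → BRV → FIR → IVY: 3.6+3.8+0.6+2.2 = 10.2
The minimum is 8.4 min via RIV → BRV → FIR → IVY.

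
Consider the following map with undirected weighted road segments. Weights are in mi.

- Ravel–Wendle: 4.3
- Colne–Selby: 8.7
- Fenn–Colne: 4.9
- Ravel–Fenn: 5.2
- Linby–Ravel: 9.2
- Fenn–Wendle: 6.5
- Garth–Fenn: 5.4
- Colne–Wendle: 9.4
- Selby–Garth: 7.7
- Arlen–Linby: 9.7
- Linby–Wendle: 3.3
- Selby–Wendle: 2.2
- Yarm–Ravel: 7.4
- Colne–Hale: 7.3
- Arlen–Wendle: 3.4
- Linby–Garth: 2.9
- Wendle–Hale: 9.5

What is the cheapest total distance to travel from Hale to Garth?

Enumerating some paths:
Hale → Wendle → Linby → Garth: 9.5+3.3+2.9 = 15.7
Hale → Colne → Fenn → Garth: 7.3+4.9+5.4 = 17.6
The minimum is 15.7 mi via Hale → Wendle → Linby → Garth.

15.7 mi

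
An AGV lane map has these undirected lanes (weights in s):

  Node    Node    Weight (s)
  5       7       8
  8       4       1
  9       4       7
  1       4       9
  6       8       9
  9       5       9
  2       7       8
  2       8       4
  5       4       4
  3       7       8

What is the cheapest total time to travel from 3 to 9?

25 s

Shortest distances from 3:
3: 0
7: 8  (via 3)
2: 16  (via 7)
5: 16  (via 7)
4: 20  (via 5)
8: 20  (via 2)
9: 25  (via 5)
Shortest route: 3 → 7 → 5 → 9 = 25 s.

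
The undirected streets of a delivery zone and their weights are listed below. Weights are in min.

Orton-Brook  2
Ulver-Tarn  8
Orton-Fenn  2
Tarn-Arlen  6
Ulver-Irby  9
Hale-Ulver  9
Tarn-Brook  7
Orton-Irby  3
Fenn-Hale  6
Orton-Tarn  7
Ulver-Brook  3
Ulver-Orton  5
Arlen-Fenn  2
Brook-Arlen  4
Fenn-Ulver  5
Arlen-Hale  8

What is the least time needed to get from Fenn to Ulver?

5 min

Candidate routes:
Fenn–Orton–Brook–Ulver: 2+2+3 = 7
Fenn–Ulver: 5 = 5
Fenn–Orton–Ulver: 2+5 = 7
Cheapest is Fenn–Ulver at 5 min.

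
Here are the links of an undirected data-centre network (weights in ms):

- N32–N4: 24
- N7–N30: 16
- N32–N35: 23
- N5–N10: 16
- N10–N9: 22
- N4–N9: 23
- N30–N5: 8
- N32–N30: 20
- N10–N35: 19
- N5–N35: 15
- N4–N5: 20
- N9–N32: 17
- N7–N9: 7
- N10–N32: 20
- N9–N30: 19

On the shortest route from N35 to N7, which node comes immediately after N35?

Candidate routes:
N35 - N10 - N9 - N7: 19+22+7 = 48
N35 - N5 - N30 - N9 - N7: 15+8+19+7 = 49
N35 - N5 - N30 - N7: 15+8+16 = 39
N35 - N32 - N9 - N7: 23+17+7 = 47
The minimum is 39 ms via N35 - N5 - N30 - N7.
So from N35 the first move is to N5.

N5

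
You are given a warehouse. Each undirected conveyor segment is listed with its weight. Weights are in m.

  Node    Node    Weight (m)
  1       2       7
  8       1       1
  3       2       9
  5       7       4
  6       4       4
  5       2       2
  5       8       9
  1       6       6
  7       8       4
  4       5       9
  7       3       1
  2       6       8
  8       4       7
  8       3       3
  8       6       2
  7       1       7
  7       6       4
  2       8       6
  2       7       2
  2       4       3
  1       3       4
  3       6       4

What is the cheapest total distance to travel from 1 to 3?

4 m

Shortest distances from 1:
1: 0
8: 1  (via 1)
6: 3  (via 8)
3: 4  (via 1)
Shortest route: 1 → 3 = 4 m.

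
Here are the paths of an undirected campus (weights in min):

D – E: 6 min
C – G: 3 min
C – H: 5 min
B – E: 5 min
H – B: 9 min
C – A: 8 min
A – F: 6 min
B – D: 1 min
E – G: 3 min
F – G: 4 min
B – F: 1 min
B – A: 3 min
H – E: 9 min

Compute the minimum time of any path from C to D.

Candidate routes:
C → G → E → D: 3+3+6 = 12
C → G → E → B → D: 3+3+5+1 = 12
C → G → F → B → D: 3+4+1+1 = 9
Cheapest is C → G → F → B → D at 9 min.

9 min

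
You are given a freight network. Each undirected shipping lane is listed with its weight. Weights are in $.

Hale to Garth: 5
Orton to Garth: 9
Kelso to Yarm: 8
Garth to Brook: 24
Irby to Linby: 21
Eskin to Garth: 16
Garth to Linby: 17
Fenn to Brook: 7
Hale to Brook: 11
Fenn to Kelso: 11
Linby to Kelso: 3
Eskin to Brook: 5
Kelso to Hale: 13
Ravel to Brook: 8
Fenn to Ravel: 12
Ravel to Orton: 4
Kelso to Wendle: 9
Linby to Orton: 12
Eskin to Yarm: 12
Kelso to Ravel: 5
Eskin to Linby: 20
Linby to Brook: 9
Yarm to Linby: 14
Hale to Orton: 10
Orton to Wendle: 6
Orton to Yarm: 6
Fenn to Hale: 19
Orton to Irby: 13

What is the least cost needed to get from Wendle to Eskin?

$23

Candidate routes:
Wendle–Kelso–Linby–Brook–Eskin: 9+3+9+5 = 26
Wendle–Kelso–Ravel–Brook–Eskin: 9+5+8+5 = 27
Wendle–Orton–Yarm–Eskin: 6+6+12 = 24
Wendle–Orton–Ravel–Brook–Eskin: 6+4+8+5 = 23
Cheapest is Wendle–Orton–Ravel–Brook–Eskin at $23.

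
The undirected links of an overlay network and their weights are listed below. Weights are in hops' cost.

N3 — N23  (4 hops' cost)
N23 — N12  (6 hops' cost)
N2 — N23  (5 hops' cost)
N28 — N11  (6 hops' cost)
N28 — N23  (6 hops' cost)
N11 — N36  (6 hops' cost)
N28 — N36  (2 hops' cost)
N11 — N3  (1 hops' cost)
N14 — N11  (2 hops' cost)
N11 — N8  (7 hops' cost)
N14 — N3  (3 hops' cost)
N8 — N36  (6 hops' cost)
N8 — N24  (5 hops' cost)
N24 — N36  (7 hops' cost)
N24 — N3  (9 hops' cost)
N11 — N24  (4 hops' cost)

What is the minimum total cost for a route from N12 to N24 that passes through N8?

Shortest N12→N8: N12 → N23 → N3 → N11 → N8 = 18
Shortest N8→N24: N8 → N24 = 5
Total via N8: 18 + 5 = 23 hops' cost.

23 hops' cost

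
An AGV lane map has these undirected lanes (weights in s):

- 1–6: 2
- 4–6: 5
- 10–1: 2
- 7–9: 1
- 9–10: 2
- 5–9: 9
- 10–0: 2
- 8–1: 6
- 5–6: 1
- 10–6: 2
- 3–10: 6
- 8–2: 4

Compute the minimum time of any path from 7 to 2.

15 s

Enumerating some paths:
7 - 9 - 10 - 1 - 8 - 2: 1+2+2+6+4 = 15
7 - 9 - 5 - 6 - 10 - 1 - 8 - 2: 1+9+1+2+2+6+4 = 25
7 - 9 - 10 - 6 - 1 - 8 - 2: 1+2+2+2+6+4 = 17
7 - 9 - 5 - 6 - 1 - 8 - 2: 1+9+1+2+6+4 = 23
Cheapest is 7 - 9 - 10 - 1 - 8 - 2 at 15 s.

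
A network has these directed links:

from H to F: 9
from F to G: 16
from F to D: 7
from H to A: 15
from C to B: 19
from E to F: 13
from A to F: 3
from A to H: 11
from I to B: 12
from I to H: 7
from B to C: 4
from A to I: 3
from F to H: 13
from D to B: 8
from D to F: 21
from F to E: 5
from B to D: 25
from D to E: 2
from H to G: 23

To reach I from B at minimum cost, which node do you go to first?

Candidate routes:
B → D → E → F → H → A → I: 25+2+13+13+15+3 = 71
B → D → F → H → A → I: 25+21+13+15+3 = 77
Cheapest is B → D → E → F → H → A → I at 71.
So from B the first move is to D.

D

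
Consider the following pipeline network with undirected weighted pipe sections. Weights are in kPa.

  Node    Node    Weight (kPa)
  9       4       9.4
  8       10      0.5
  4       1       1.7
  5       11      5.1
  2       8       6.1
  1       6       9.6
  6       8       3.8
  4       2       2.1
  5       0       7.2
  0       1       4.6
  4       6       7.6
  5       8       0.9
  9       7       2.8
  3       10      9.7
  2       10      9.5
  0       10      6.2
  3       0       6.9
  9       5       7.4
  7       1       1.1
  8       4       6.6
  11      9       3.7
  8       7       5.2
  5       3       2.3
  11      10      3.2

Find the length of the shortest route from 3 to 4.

Settle nodes by increasing distance from 3:
3: 0
5: 2.3  (via 3)
8: 3.2  (via 5)
10: 3.7  (via 8)
0: 6.9  (via 3)
11: 6.9  (via 10)
6: 7  (via 8)
7: 8.4  (via 8)
2: 9.3  (via 8)
1: 9.5  (via 7)
9: 9.7  (via 5)
4: 9.8  (via 8)
Shortest route: 3–5–8–4 = 9.8 kPa.

9.8 kPa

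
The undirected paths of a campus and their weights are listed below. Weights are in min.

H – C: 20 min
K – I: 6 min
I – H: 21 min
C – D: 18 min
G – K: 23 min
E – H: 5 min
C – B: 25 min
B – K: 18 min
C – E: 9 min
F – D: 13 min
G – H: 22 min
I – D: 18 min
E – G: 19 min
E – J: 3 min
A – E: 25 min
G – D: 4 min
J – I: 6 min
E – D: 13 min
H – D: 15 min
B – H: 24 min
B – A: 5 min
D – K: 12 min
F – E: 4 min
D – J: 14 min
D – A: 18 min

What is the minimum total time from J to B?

30 min

Compare a few routes:
J–I–K–B: 6+6+18 = 30
J–E–A–B: 3+25+5 = 33
J–E–H–B: 3+5+24 = 32
Cheapest is J–I–K–B at 30 min.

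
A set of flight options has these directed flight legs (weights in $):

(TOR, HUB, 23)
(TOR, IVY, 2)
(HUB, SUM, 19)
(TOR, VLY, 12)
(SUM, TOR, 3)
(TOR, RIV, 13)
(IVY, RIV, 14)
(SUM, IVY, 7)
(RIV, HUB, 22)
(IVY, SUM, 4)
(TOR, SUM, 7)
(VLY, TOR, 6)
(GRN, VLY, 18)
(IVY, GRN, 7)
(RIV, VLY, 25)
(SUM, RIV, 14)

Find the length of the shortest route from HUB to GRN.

Candidate routes:
HUB - SUM - IVY - GRN: 19+7+7 = 33
HUB - SUM - TOR - IVY - GRN: 19+3+2+7 = 31
Cheapest is HUB - SUM - TOR - IVY - GRN at $31.

$31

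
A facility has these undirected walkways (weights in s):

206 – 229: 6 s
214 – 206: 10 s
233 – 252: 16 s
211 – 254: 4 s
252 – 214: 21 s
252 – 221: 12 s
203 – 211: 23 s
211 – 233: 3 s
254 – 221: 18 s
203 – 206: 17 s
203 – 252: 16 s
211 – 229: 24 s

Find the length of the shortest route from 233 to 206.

33 s

Settle nodes by increasing distance from 233:
233: 0
211: 3  (via 233)
254: 7  (via 211)
252: 16  (via 233)
221: 25  (via 254)
203: 26  (via 211)
229: 27  (via 211)
206: 33  (via 229)
Shortest route: 233–211–229–206 = 33 s.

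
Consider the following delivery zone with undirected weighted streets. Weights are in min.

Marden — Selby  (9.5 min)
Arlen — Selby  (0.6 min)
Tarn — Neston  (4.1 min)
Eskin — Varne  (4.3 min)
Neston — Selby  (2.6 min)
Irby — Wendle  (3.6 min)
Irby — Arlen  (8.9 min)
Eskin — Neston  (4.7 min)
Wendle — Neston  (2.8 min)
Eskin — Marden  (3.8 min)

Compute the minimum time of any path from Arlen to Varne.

12.2 min

Candidate routes:
Arlen–Selby–Marden–Eskin–Varne: 0.6+9.5+3.8+4.3 = 18.2
Arlen–Selby–Neston–Eskin–Varne: 0.6+2.6+4.7+4.3 = 12.2
Arlen–Irby–Wendle–Neston–Eskin–Varne: 8.9+3.6+2.8+4.7+4.3 = 24.3
Cheapest is Arlen–Selby–Neston–Eskin–Varne at 12.2 min.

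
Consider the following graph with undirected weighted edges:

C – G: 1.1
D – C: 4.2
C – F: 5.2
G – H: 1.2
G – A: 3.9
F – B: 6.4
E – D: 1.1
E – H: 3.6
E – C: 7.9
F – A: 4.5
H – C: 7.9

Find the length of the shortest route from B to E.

16.9

Candidate routes:
B → F → C → G → H → E: 6.4+5.2+1.1+1.2+3.6 = 17.5
B → F → C → D → E: 6.4+5.2+4.2+1.1 = 16.9
The minimum is 16.9 via B → F → C → D → E.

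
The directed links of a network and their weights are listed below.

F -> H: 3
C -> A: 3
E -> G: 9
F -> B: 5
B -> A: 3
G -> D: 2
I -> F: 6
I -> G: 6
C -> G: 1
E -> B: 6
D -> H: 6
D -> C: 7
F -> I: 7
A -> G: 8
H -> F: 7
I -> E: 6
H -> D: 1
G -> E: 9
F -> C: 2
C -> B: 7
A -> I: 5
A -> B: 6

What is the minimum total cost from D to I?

Settle nodes by increasing distance from D:
D: 0
H: 6  (via D)
C: 7  (via D)
G: 8  (via C)
A: 10  (via C)
F: 13  (via H)
B: 14  (via C)
I: 15  (via A)
Shortest route: D–C–A–I = 15.

15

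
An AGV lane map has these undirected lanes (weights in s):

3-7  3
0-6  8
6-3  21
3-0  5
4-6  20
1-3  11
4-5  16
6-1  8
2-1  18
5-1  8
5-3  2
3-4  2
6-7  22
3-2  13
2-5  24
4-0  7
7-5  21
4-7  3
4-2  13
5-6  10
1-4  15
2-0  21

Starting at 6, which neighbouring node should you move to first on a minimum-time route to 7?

5

Compare a few routes:
6–5–3–4–7: 10+2+2+3 = 17
6–0–3–7: 8+5+3 = 16
6–5–3–7: 10+2+3 = 15
6–0–3–4–7: 8+5+2+3 = 18
The minimum is 15 s via 6–5–3–7.
So from 6 the first move is to 5.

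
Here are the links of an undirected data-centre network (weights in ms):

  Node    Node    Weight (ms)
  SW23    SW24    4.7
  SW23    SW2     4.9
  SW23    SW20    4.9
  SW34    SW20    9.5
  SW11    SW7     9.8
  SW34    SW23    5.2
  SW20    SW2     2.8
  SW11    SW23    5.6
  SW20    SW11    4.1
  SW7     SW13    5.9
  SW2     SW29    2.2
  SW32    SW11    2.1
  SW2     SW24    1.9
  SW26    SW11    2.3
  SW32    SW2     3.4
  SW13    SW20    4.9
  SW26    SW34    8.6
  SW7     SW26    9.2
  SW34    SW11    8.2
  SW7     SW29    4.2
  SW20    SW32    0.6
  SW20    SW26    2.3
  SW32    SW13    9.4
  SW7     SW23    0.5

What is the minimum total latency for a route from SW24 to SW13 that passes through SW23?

Best SW24 to SW23: SW24 → SW23 costing 4.7
Best SW23 to SW13: SW23 → SW7 → SW13 costing 6.4
Total via SW23: 4.7 + 6.4 = 11.1 ms.

11.1 ms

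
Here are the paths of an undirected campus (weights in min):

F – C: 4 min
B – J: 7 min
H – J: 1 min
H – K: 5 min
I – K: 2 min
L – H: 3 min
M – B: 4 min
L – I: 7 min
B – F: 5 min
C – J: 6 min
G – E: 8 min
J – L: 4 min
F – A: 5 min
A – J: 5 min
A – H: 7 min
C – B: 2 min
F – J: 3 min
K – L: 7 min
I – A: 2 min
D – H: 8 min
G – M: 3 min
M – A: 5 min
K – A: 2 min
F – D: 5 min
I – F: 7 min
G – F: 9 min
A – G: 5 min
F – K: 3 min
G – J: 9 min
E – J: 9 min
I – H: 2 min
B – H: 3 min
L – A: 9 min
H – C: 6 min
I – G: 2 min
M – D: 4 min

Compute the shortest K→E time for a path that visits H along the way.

Best K to H: K–I–H costing 4
Shortest H→E: H–J–E = 10
Total via H: 4 + 10 = 14 min.

14 min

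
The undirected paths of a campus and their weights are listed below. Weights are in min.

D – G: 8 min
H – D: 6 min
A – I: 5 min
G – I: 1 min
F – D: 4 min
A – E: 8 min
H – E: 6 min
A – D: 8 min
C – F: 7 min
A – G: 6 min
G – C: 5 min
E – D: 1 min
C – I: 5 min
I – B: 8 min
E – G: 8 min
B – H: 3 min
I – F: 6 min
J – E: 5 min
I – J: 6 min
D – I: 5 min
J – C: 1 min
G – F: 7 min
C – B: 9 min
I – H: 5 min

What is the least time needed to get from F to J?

Settle nodes by increasing distance from F:
F: 0
D: 4  (via F)
E: 5  (via D)
I: 6  (via F)
C: 7  (via F)
G: 7  (via F)
J: 8  (via C)
Shortest route: F → C → J = 8 min.

8 min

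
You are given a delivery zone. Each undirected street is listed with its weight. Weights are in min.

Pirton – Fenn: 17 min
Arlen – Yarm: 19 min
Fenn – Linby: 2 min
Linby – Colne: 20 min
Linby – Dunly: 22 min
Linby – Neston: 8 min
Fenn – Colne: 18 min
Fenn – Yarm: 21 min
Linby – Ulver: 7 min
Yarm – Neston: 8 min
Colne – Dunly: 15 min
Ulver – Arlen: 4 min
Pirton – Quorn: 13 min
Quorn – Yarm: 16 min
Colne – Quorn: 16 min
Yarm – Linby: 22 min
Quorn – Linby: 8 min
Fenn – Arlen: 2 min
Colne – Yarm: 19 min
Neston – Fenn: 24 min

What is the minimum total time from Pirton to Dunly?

Compare a few routes:
Pirton → Quorn → Colne → Dunly: 13+16+15 = 44
Pirton → Quorn → Linby → Dunly: 13+8+22 = 43
Pirton → Fenn → Linby → Dunly: 17+2+22 = 41
Cheapest is Pirton → Fenn → Linby → Dunly at 41 min.

41 min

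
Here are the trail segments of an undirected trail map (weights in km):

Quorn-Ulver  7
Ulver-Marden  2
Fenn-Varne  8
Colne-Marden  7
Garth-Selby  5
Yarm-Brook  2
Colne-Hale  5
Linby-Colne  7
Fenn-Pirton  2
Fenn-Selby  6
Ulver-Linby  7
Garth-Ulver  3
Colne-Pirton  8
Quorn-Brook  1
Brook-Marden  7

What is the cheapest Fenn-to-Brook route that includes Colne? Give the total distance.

Best Fenn to Colne: Fenn → Pirton → Colne costing 10
Best Colne to Brook: Colne → Marden → Brook costing 14
Total via Colne: 10 + 14 = 24 km.

24 km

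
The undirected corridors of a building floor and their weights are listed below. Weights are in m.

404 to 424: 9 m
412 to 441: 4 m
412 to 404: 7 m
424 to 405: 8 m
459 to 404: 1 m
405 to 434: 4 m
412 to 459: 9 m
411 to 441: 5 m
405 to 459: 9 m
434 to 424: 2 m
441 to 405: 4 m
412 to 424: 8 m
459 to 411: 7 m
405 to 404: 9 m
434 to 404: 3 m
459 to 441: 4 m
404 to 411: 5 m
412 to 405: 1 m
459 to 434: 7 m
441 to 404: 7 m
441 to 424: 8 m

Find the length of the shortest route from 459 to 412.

8 m

Running Dijkstra from 459:
459: 0
404: 1  (via 459)
434: 4  (via 404)
441: 4  (via 459)
424: 6  (via 434)
411: 6  (via 404)
405: 8  (via 434)
412: 8  (via 404)
Shortest route: 459 → 404 → 412 = 8 m.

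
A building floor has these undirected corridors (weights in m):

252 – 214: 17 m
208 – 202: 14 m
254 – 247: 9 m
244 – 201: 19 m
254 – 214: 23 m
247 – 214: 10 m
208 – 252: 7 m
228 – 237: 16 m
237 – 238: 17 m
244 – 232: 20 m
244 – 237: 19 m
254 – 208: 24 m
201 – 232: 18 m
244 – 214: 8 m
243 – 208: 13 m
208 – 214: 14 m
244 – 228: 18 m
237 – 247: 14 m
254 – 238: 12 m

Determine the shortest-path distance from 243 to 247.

Settle nodes by increasing distance from 243:
243: 0
208: 13  (via 243)
252: 20  (via 208)
202: 27  (via 208)
214: 27  (via 208)
244: 35  (via 214)
247: 37  (via 214)
Shortest route: 243–208–214–247 = 37 m.

37 m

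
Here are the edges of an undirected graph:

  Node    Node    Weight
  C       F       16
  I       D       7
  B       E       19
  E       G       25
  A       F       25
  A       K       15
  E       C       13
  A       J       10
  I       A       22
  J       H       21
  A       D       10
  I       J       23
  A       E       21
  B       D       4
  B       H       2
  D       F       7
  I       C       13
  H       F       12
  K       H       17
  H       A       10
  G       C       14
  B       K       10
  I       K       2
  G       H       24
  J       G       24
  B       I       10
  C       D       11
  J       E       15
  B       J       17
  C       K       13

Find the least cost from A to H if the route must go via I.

29

Best A to I: A → D → I costing 17
Best I to H: I → B → H costing 12
Total via I: 17 + 12 = 29.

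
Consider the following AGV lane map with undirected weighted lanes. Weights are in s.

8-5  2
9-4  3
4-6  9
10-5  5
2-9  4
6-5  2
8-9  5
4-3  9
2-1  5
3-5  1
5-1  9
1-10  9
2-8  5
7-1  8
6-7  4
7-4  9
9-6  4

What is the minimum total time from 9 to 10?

Candidate routes:
9 - 8 - 5 - 10: 5+2+5 = 12
9 - 2 - 8 - 5 - 10: 4+5+2+5 = 16
9 - 6 - 5 - 10: 4+2+5 = 11
The minimum is 11 s via 9 - 6 - 5 - 10.

11 s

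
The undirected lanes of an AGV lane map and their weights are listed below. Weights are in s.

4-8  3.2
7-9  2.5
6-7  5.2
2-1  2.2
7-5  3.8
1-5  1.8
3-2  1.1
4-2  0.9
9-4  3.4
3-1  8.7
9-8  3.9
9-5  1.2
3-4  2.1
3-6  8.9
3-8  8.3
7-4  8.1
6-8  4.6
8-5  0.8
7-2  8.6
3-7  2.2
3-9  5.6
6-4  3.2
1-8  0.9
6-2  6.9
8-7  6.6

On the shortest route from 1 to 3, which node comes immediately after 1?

2

Compare a few routes:
1–8–4–2–3: 0.9+3.2+0.9+1.1 = 6.1
1–2–3: 2.2+1.1 = 3.3
1–2–4–3: 2.2+0.9+2.1 = 5.2
The minimum is 3.3 s via 1–2–3.
So from 1 the first move is to 2.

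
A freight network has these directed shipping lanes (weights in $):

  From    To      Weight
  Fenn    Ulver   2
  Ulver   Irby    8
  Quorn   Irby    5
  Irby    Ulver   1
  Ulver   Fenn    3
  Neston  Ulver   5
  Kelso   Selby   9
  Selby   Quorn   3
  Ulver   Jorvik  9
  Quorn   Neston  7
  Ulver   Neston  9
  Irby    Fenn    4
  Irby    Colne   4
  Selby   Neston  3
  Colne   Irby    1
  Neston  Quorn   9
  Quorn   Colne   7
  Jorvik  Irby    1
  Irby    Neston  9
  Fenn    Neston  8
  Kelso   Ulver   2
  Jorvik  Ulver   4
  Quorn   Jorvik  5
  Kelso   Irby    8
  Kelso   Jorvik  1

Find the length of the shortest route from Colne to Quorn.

$19

Shortest distances from Colne:
Colne: 0
Irby: 1  (via Colne)
Ulver: 2  (via Irby)
Fenn: 5  (via Irby)
Neston: 10  (via Irby)
Jorvik: 11  (via Ulver)
Quorn: 19  (via Neston)
Shortest route: Colne → Irby → Neston → Quorn = $19.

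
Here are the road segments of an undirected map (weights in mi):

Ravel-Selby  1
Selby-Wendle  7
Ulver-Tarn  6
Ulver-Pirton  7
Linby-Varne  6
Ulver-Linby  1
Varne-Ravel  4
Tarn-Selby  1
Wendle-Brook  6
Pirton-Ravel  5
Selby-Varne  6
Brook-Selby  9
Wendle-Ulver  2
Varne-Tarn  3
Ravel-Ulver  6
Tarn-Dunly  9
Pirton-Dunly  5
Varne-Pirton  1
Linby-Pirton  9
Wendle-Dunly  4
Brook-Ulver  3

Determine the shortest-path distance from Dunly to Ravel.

10 mi

Settle nodes by increasing distance from Dunly:
Dunly: 0
Wendle: 4  (via Dunly)
Pirton: 5  (via Dunly)
Ulver: 6  (via Wendle)
Varne: 6  (via Pirton)
Linby: 7  (via Ulver)
Brook: 9  (via Ulver)
Tarn: 9  (via Dunly)
Ravel: 10  (via Pirton)
Shortest route: Dunly–Pirton–Ravel = 10 mi.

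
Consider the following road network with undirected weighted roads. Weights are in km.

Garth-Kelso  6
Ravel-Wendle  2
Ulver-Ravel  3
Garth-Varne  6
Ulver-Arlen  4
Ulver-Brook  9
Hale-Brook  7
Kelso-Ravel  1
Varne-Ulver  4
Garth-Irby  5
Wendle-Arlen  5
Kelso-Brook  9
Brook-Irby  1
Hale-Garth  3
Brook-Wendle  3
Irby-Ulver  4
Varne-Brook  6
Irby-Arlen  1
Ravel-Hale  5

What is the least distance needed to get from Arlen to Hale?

Compare a few routes:
Arlen → Wendle → Ravel → Hale: 5+2+5 = 12
Arlen → Irby → Brook → Hale: 1+1+7 = 9
Cheapest is Arlen → Irby → Brook → Hale at 9 km.

9 km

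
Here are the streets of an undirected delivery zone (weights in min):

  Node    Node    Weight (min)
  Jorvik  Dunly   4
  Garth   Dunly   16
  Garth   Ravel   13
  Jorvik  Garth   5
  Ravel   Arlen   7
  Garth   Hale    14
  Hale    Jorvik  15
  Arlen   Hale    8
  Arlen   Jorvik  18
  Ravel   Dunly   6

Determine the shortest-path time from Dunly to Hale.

Candidate routes:
Dunly → Ravel → Arlen → Hale: 6+7+8 = 21
Dunly → Jorvik → Hale: 4+15 = 19
Cheapest is Dunly → Jorvik → Hale at 19 min.

19 min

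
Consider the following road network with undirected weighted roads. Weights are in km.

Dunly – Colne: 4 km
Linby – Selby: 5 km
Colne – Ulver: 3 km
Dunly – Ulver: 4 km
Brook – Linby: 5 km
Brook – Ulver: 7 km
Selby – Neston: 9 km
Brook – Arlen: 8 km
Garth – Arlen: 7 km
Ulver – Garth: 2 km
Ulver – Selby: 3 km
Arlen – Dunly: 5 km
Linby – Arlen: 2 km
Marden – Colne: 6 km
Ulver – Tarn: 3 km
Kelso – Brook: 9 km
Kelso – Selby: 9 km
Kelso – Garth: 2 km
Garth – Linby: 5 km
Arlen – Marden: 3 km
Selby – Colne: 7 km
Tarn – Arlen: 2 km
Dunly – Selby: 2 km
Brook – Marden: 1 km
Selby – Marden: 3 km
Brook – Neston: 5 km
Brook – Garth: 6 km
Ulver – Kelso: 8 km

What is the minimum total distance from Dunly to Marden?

Compare a few routes:
Dunly - Colne - Marden: 4+6 = 10
Dunly - Arlen - Marden: 5+3 = 8
Dunly - Ulver - Selby - Marden: 4+3+3 = 10
Dunly - Selby - Marden: 2+3 = 5
The minimum is 5 km via Dunly - Selby - Marden.

5 km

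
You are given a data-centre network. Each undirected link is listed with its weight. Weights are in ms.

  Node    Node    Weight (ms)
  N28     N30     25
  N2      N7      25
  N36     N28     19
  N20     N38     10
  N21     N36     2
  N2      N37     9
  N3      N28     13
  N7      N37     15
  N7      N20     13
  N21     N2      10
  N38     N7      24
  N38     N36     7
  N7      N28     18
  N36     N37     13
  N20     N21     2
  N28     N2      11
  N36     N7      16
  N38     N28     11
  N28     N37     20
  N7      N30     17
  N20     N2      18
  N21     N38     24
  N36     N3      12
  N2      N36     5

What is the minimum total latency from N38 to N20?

10 ms

Candidate routes:
N38 → N20: 10 = 10
N38 → N36 → N21 → N20: 7+2+2 = 11
Cheapest is N38 → N20 at 10 ms.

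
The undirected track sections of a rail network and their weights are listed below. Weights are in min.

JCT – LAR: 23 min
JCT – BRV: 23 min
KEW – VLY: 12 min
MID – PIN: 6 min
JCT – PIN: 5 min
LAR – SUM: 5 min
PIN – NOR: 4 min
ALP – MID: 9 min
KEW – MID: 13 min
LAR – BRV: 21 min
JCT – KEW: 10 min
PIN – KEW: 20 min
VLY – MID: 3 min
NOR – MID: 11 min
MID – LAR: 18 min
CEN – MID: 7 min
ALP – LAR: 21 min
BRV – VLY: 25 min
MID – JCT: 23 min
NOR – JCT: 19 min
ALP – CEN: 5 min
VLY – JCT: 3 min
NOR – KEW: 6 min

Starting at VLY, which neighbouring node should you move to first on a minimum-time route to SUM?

MID

Candidate routes:
VLY - JCT - LAR - SUM: 3+23+5 = 31
VLY - MID - LAR - SUM: 3+18+5 = 26
VLY - MID - ALP - LAR - SUM: 3+9+21+5 = 38
VLY - JCT - PIN - MID - LAR - SUM: 3+5+6+18+5 = 37
The minimum is 26 min via VLY - MID - LAR - SUM.
So from VLY the first move is to MID.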